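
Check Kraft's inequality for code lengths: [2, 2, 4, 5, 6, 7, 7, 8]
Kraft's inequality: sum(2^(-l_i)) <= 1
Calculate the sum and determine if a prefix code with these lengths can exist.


Sum = 2^(-2) + 2^(-2) + 2^(-4) + 2^(-5) + 2^(-6) + 2^(-7) + 2^(-7) + 2^(-8)
    = 0.25 + 0.25 + 0.0625 + 0.03125 + 0.015625 + 0.0078125 + 0.0078125 + 0.00390625
    = 161/256 = 0.62890625
Since 0.62890625 <= 1, Kraft's inequality IS satisfied.
A prefix code with these lengths CAN exist.

Kraft sum = 0.62890625. Satisfied.


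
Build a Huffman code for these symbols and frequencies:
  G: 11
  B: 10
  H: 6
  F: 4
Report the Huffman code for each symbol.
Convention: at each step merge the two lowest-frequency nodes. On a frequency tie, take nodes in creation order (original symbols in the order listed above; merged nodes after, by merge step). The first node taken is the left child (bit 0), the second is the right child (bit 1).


Huffman tree construction:
Step 1: Merge F(4) + H(6) = 10
Step 2: Merge B(10) + (F+H)(10) = 20
Step 3: Merge G(11) + (B+(F+H))(20) = 31
Read each symbol's code off the tree from the root (left child = 0, right child = 1).

Codes:
  G: 0 (length 1)
  B: 10 (length 2)
  H: 111 (length 3)
  F: 110 (length 3)
Average code length: 61/31 = 1.9677 bits/symbol


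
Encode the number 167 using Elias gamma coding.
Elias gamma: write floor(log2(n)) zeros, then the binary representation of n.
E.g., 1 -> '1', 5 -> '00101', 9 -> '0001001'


num_bits = floor(log2(167)) + 1 = 8
leading_zeros = num_bits - 1 = 7
binary(167) = 10100111

Elias gamma(167) = '0000000' + '10100111' = 000000010100111 (15 bits)


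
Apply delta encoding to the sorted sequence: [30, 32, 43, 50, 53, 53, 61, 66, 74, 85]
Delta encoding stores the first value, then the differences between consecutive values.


First value: 30
Deltas:
  32 - 30 = 2
  43 - 32 = 11
  50 - 43 = 7
  53 - 50 = 3
  53 - 53 = 0
  61 - 53 = 8
  66 - 61 = 5
  74 - 66 = 8
  85 - 74 = 11


Delta encoded: [30, 2, 11, 7, 3, 0, 8, 5, 8, 11]


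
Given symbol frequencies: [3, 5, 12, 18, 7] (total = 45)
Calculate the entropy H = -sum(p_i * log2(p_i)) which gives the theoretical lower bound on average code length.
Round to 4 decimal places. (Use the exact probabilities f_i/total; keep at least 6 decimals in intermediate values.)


Per-symbol terms -p_i * log2(p_i) with p_i = f_i/45:
  p = 3/45 = 0.066667: log2(p) = -3.906891, -p*log2(p) = 0.260459
  p = 5/45 = 0.111111: log2(p) = -3.169925, -p*log2(p) = 0.352214
  p = 12/45 = 0.266667: log2(p) = -1.906891, -p*log2(p) = 0.508504
  p = 18/45 = 0.400000: log2(p) = -1.321928, -p*log2(p) = 0.528771
  p = 7/45 = 0.155556: log2(p) = -2.684498, -p*log2(p) = 0.417589
H = 0.260459 + 0.352214 + 0.508504 + 0.528771 + 0.417589 = 2.067537

H = 2.0675 bits/symbol


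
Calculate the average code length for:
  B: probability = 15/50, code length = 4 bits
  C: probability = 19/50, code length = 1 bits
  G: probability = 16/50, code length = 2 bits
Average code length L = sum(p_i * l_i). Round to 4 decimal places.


Weighted contributions p_i * l_i:
  B: (15/50) * 4 = 60/50
  C: (19/50) * 1 = 19/50
  G: (16/50) * 2 = 32/50
Sum = (60 + 19 + 32)/50 = 111/50

L = 111/50 = 2.2200 bits/symbol


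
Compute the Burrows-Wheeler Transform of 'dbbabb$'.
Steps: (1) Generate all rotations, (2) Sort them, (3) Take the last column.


Rotations (sorted):
  0: $dbbabb -> last char: b
  1: abb$dbb -> last char: b
  2: b$dbbab -> last char: b
  3: babb$db -> last char: b
  4: bb$dbba -> last char: a
  5: bbabb$d -> last char: d
  6: dbbabb$ -> last char: $


BWT = bbbbad$


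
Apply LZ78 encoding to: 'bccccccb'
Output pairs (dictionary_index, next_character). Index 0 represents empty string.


LZ78 encoding steps:
Dictionary: {0: ''}
Step 1: w='' (idx 0), next='b' -> output (0, 'b'), add 'b' as idx 1
Step 2: w='' (idx 0), next='c' -> output (0, 'c'), add 'c' as idx 2
Step 3: w='c' (idx 2), next='c' -> output (2, 'c'), add 'cc' as idx 3
Step 4: w='cc' (idx 3), next='c' -> output (3, 'c'), add 'ccc' as idx 4
Step 5: w='b' (idx 1), end of input -> output (1, '')


Encoded: [(0, 'b'), (0, 'c'), (2, 'c'), (3, 'c'), (1, '')]


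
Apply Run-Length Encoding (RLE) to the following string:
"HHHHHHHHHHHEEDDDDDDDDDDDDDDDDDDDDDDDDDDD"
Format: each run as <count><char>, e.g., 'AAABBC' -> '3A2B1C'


Scanning runs left to right:
  i=0: run of 'H' x 11 -> '11H'
  i=11: run of 'E' x 2 -> '2E'
  i=13: run of 'D' x 27 -> '27D'

RLE = 11H2E27D


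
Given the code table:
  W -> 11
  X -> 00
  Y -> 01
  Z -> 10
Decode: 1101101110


Decoding:
11 -> W
01 -> Y
10 -> Z
11 -> W
10 -> Z


Result: WYZWZ


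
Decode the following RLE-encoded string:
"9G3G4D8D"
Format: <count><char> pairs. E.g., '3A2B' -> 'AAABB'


Expanding each <count><char> pair:
  9G -> 'GGGGGGGGG'
  3G -> 'GGG'
  4D -> 'DDDD'
  8D -> 'DDDDDDDD'

Decoded = GGGGGGGGGGGGDDDDDDDDDDDD


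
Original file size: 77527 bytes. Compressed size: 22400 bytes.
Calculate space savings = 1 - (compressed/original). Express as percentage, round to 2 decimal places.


ratio = compressed/original = 22400/77527 = 0.288932
savings = 1 - ratio = 1 - 0.288932 = 0.711068
as a percentage: 0.711068 * 100 = 71.11%

Space savings = 1 - 22400/77527 = 71.11%


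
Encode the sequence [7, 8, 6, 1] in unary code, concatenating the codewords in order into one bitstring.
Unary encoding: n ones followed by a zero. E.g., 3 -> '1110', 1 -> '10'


Encode each number as n ones followed by a terminating 0:
  7 -> 11111110 (8 bits)
  8 -> 111111110 (9 bits)
  6 -> 1111110 (7 bits)
  1 -> 10 (2 bits)
Total length = 8 + 9 + 7 + 2 = 26 bits.

Unary([7, 8, 6, 1]) = 11111110111111110111111010 (26 bits)


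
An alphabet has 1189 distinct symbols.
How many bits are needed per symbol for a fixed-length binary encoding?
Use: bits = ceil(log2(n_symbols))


log2(1189) = 10.2155
Bracket: 2^10 = 1024 < 1189 <= 2^11 = 2048
So ceil(log2(1189)) = 11

bits = ceil(log2(1189)) = ceil(10.2155) = 11 bits


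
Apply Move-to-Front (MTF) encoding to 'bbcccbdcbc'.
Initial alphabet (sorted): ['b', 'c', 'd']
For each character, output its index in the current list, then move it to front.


MTF encoding:
'b': index 0 in ['b', 'c', 'd'] -> ['b', 'c', 'd']
'b': index 0 in ['b', 'c', 'd'] -> ['b', 'c', 'd']
'c': index 1 in ['b', 'c', 'd'] -> ['c', 'b', 'd']
'c': index 0 in ['c', 'b', 'd'] -> ['c', 'b', 'd']
'c': index 0 in ['c', 'b', 'd'] -> ['c', 'b', 'd']
'b': index 1 in ['c', 'b', 'd'] -> ['b', 'c', 'd']
'd': index 2 in ['b', 'c', 'd'] -> ['d', 'b', 'c']
'c': index 2 in ['d', 'b', 'c'] -> ['c', 'd', 'b']
'b': index 2 in ['c', 'd', 'b'] -> ['b', 'c', 'd']
'c': index 1 in ['b', 'c', 'd'] -> ['c', 'b', 'd']


Output: [0, 0, 1, 0, 0, 1, 2, 2, 2, 1]


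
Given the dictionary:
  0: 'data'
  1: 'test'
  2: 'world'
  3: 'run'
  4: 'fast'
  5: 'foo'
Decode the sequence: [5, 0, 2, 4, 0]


Look up each index in the dictionary:
  5 -> 'foo'
  0 -> 'data'
  2 -> 'world'
  4 -> 'fast'
  0 -> 'data'

Decoded: "foo data world fast data"


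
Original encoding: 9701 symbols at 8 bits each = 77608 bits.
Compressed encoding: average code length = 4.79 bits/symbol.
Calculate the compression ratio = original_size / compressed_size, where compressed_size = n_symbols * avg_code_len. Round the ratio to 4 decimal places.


original_size = n_symbols * orig_bits = 9701 * 8 = 77608 bits
compressed_size = n_symbols * avg_code_len = 9701 * 4.79 = 46467.79 bits
ratio = original_size / compressed_size = 77608 / 46467.79 = 1.6701

Compression ratio = 1.6701


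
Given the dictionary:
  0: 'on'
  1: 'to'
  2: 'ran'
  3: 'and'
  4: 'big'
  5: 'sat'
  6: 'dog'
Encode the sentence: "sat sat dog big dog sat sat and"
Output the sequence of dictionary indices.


Look up each word in the dictionary:
  'sat' -> 5
  'sat' -> 5
  'dog' -> 6
  'big' -> 4
  'dog' -> 6
  'sat' -> 5
  'sat' -> 5
  'and' -> 3

Encoded: [5, 5, 6, 4, 6, 5, 5, 3]


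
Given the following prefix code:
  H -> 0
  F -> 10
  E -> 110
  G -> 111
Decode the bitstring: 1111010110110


Decoding step by step:
Bits 111 -> G
Bits 10 -> F
Bits 10 -> F
Bits 110 -> E
Bits 110 -> E


Decoded message: GFFEE


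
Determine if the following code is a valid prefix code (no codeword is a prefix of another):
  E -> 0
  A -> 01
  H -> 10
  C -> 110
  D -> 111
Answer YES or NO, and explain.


Checking each pair (does one codeword prefix another?):
  E='0' vs A='01': prefix -- VIOLATION

NO -- this is NOT a valid prefix code. E (0) is a prefix of A (01).


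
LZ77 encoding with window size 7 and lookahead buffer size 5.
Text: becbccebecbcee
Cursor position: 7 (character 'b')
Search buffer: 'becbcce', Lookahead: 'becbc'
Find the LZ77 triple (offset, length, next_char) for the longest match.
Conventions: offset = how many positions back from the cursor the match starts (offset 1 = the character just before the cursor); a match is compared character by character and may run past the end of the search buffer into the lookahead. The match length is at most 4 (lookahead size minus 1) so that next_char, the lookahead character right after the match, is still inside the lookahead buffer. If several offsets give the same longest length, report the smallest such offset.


Try each offset into the search buffer:
  offset=1 (pos 6, char 'e'): match length 0
  offset=2 (pos 5, char 'c'): match length 0
  offset=3 (pos 4, char 'c'): match length 0
  offset=4 (pos 3, char 'b'): match length 1
  offset=5 (pos 2, char 'c'): match length 0
  offset=6 (pos 1, char 'e'): match length 0
  offset=7 (pos 0, char 'b'): match length 4
Longest match has length 4 at offset 7.
next_char = character at position 7 + 4 = 11 -> 'c'

Best match: offset=7, length=4 (matching 'becb' starting at position 0)
LZ77 triple: (7, 4, 'c')


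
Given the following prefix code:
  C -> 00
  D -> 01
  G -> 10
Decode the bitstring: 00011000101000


Decoding step by step:
Bits 00 -> C
Bits 01 -> D
Bits 10 -> G
Bits 00 -> C
Bits 10 -> G
Bits 10 -> G
Bits 00 -> C


Decoded message: CDGCGGC


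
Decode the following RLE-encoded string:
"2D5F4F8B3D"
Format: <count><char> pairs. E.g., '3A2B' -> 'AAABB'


Expanding each <count><char> pair:
  2D -> 'DD'
  5F -> 'FFFFF'
  4F -> 'FFFF'
  8B -> 'BBBBBBBB'
  3D -> 'DDD'

Decoded = DDFFFFFFFFFBBBBBBBBDDD


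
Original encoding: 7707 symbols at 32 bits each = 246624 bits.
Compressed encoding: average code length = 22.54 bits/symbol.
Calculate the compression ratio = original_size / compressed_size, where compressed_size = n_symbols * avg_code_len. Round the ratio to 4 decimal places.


original_size = n_symbols * orig_bits = 7707 * 32 = 246624 bits
compressed_size = n_symbols * avg_code_len = 7707 * 22.54 = 173715.78 bits
ratio = original_size / compressed_size = 246624 / 173715.78 = 1.4197

Compression ratio = 1.4197


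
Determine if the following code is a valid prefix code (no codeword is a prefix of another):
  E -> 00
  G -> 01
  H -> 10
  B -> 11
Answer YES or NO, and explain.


Checking each pair (does one codeword prefix another?):
  E='00' vs G='01': no prefix
  E='00' vs H='10': no prefix
  E='00' vs B='11': no prefix
  G='01' vs E='00': no prefix
  G='01' vs H='10': no prefix
  G='01' vs B='11': no prefix
  H='10' vs E='00': no prefix
  H='10' vs G='01': no prefix
  H='10' vs B='11': no prefix
  B='11' vs E='00': no prefix
  B='11' vs G='01': no prefix
  B='11' vs H='10': no prefix
No violation found over all pairs.

YES -- this is a valid prefix code. No codeword is a prefix of any other codeword.


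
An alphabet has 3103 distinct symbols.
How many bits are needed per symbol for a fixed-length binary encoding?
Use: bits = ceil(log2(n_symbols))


log2(3103) = 11.5994
Bracket: 2^11 = 2048 < 3103 <= 2^12 = 4096
So ceil(log2(3103)) = 12

bits = ceil(log2(3103)) = ceil(11.5994) = 12 bits


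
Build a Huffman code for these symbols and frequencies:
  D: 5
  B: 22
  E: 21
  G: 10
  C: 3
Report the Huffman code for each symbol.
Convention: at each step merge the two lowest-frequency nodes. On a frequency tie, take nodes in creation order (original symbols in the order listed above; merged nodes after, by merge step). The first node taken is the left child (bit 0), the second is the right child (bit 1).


Huffman tree construction:
Step 1: Merge C(3) + D(5) = 8
Step 2: Merge (C+D)(8) + G(10) = 18
Step 3: Merge ((C+D)+G)(18) + E(21) = 39
Step 4: Merge B(22) + (((C+D)+G)+E)(39) = 61
Read each symbol's code off the tree from the root (left child = 0, right child = 1).

Codes:
  D: 1001 (length 4)
  B: 0 (length 1)
  E: 11 (length 2)
  G: 101 (length 3)
  C: 1000 (length 4)
Average code length: 126/61 = 2.0656 bits/symbol


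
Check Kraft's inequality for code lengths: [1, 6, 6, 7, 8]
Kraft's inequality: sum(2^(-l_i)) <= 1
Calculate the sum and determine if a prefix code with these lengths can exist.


Sum = 2^(-1) + 2^(-6) + 2^(-6) + 2^(-7) + 2^(-8)
    = 0.5 + 0.015625 + 0.015625 + 0.0078125 + 0.00390625
    = 139/256 = 0.54296875
Since 0.54296875 <= 1, Kraft's inequality IS satisfied.
A prefix code with these lengths CAN exist.

Kraft sum = 0.54296875. Satisfied.


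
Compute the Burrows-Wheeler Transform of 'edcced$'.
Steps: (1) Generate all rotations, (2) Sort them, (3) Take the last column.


Rotations (sorted):
  0: $edcced -> last char: d
  1: cced$ed -> last char: d
  2: ced$edc -> last char: c
  3: d$edcce -> last char: e
  4: dcced$e -> last char: e
  5: ed$edcc -> last char: c
  6: edcced$ -> last char: $


BWT = ddceec$


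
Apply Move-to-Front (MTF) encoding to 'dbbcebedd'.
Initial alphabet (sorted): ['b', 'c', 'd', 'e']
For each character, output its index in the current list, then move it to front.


MTF encoding:
'd': index 2 in ['b', 'c', 'd', 'e'] -> ['d', 'b', 'c', 'e']
'b': index 1 in ['d', 'b', 'c', 'e'] -> ['b', 'd', 'c', 'e']
'b': index 0 in ['b', 'd', 'c', 'e'] -> ['b', 'd', 'c', 'e']
'c': index 2 in ['b', 'd', 'c', 'e'] -> ['c', 'b', 'd', 'e']
'e': index 3 in ['c', 'b', 'd', 'e'] -> ['e', 'c', 'b', 'd']
'b': index 2 in ['e', 'c', 'b', 'd'] -> ['b', 'e', 'c', 'd']
'e': index 1 in ['b', 'e', 'c', 'd'] -> ['e', 'b', 'c', 'd']
'd': index 3 in ['e', 'b', 'c', 'd'] -> ['d', 'e', 'b', 'c']
'd': index 0 in ['d', 'e', 'b', 'c'] -> ['d', 'e', 'b', 'c']


Output: [2, 1, 0, 2, 3, 2, 1, 3, 0]


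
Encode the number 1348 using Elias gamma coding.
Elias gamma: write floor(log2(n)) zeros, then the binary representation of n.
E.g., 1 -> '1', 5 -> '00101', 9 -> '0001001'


num_bits = floor(log2(1348)) + 1 = 11
leading_zeros = num_bits - 1 = 10
binary(1348) = 10101000100

Elias gamma(1348) = '0000000000' + '10101000100' = 000000000010101000100 (21 bits)


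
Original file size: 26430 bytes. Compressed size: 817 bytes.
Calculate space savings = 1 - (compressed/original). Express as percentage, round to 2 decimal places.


ratio = compressed/original = 817/26430 = 0.030912
savings = 1 - ratio = 1 - 0.030912 = 0.969088
as a percentage: 0.969088 * 100 = 96.91%

Space savings = 1 - 817/26430 = 96.91%


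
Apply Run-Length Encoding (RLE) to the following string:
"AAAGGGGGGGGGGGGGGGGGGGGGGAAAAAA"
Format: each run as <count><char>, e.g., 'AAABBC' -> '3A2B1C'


Scanning runs left to right:
  i=0: run of 'A' x 3 -> '3A'
  i=3: run of 'G' x 22 -> '22G'
  i=25: run of 'A' x 6 -> '6A'

RLE = 3A22G6A


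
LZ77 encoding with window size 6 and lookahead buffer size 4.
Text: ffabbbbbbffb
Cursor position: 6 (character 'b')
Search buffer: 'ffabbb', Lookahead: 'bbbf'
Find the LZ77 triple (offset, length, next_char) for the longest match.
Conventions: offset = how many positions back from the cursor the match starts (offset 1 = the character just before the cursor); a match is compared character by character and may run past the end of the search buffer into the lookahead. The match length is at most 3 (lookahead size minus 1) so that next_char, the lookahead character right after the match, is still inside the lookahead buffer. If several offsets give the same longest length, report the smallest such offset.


Try each offset into the search buffer:
  offset=1 (pos 5, char 'b'): match length 3
  offset=2 (pos 4, char 'b'): match length 3
  offset=3 (pos 3, char 'b'): match length 3
  offset=4 (pos 2, char 'a'): match length 0
  offset=5 (pos 1, char 'f'): match length 0
  offset=6 (pos 0, char 'f'): match length 0
Longest match has length 3, found at offsets 1, 2, 3; take the smallest, offset 1.
next_char = character at position 6 + 3 = 9 -> 'f'

Best match: offset=1, length=3 (matching 'bbb' starting at position 5)
LZ77 triple: (1, 3, 'f')


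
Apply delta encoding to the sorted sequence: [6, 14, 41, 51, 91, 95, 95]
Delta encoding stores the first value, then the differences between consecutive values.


First value: 6
Deltas:
  14 - 6 = 8
  41 - 14 = 27
  51 - 41 = 10
  91 - 51 = 40
  95 - 91 = 4
  95 - 95 = 0


Delta encoded: [6, 8, 27, 10, 40, 4, 0]


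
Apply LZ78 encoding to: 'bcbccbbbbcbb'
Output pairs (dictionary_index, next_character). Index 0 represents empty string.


LZ78 encoding steps:
Dictionary: {0: ''}
Step 1: w='' (idx 0), next='b' -> output (0, 'b'), add 'b' as idx 1
Step 2: w='' (idx 0), next='c' -> output (0, 'c'), add 'c' as idx 2
Step 3: w='b' (idx 1), next='c' -> output (1, 'c'), add 'bc' as idx 3
Step 4: w='c' (idx 2), next='b' -> output (2, 'b'), add 'cb' as idx 4
Step 5: w='b' (idx 1), next='b' -> output (1, 'b'), add 'bb' as idx 5
Step 6: w='bc' (idx 3), next='b' -> output (3, 'b'), add 'bcb' as idx 6
Step 7: w='b' (idx 1), end of input -> output (1, '')


Encoded: [(0, 'b'), (0, 'c'), (1, 'c'), (2, 'b'), (1, 'b'), (3, 'b'), (1, '')]


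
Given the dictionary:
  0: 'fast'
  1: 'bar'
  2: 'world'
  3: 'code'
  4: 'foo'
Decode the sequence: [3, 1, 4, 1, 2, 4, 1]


Look up each index in the dictionary:
  3 -> 'code'
  1 -> 'bar'
  4 -> 'foo'
  1 -> 'bar'
  2 -> 'world'
  4 -> 'foo'
  1 -> 'bar'

Decoded: "code bar foo bar world foo bar"


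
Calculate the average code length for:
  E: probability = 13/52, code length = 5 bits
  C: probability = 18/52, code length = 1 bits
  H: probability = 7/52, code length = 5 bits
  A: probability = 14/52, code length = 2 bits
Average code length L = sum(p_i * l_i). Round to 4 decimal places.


Weighted contributions p_i * l_i:
  E: (13/52) * 5 = 65/52
  C: (18/52) * 1 = 18/52
  H: (7/52) * 5 = 35/52
  A: (14/52) * 2 = 28/52
Sum = (65 + 18 + 35 + 28)/52 = 146/52

L = 146/52 = 2.8077 bits/symbol


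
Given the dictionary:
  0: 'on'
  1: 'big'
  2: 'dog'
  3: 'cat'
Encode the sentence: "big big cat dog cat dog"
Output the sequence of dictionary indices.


Look up each word in the dictionary:
  'big' -> 1
  'big' -> 1
  'cat' -> 3
  'dog' -> 2
  'cat' -> 3
  'dog' -> 2

Encoded: [1, 1, 3, 2, 3, 2]


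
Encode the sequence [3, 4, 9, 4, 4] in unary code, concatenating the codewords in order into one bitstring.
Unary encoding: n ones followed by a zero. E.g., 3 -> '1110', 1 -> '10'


Encode each number as n ones followed by a terminating 0:
  3 -> 1110 (4 bits)
  4 -> 11110 (5 bits)
  9 -> 1111111110 (10 bits)
  4 -> 11110 (5 bits)
  4 -> 11110 (5 bits)
Total length = 4 + 5 + 10 + 5 + 5 = 29 bits.

Unary([3, 4, 9, 4, 4]) = 11101111011111111101111011110 (29 bits)


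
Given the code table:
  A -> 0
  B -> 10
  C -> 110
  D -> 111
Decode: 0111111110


Decoding:
0 -> A
111 -> D
111 -> D
110 -> C


Result: ADDC


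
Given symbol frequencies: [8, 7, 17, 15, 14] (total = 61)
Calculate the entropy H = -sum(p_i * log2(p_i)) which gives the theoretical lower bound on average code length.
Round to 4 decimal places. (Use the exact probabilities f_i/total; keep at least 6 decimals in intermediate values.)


Per-symbol terms -p_i * log2(p_i) with p_i = f_i/61:
  p = 8/61 = 0.131148: log2(p) = -2.930737, -p*log2(p) = 0.384359
  p = 7/61 = 0.114754: log2(p) = -3.123382, -p*log2(p) = 0.358421
  p = 17/61 = 0.278689: log2(p) = -1.843274, -p*log2(p) = 0.513699
  p = 15/61 = 0.245902: log2(p) = -2.023847, -p*log2(p) = 0.497667
  p = 14/61 = 0.229508: log2(p) = -2.123382, -p*log2(p) = 0.487334
H = 0.384359 + 0.358421 + 0.513699 + 0.497667 + 0.487334 = 2.241480

H = 2.2415 bits/symbol


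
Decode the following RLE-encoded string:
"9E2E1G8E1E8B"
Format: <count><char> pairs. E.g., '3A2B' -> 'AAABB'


Expanding each <count><char> pair:
  9E -> 'EEEEEEEEE'
  2E -> 'EE'
  1G -> 'G'
  8E -> 'EEEEEEEE'
  1E -> 'E'
  8B -> 'BBBBBBBB'

Decoded = EEEEEEEEEEEGEEEEEEEEEBBBBBBBB


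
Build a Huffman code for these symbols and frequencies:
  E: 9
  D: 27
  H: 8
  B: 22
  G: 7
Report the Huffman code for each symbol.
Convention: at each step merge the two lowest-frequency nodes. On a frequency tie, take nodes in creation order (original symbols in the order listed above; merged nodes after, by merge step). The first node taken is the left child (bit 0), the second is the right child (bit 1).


Huffman tree construction:
Step 1: Merge G(7) + H(8) = 15
Step 2: Merge E(9) + (G+H)(15) = 24
Step 3: Merge B(22) + (E+(G+H))(24) = 46
Step 4: Merge D(27) + (B+(E+(G+H)))(46) = 73
Read each symbol's code off the tree from the root (left child = 0, right child = 1).

Codes:
  E: 110 (length 3)
  D: 0 (length 1)
  H: 1111 (length 4)
  B: 10 (length 2)
  G: 1110 (length 4)
Average code length: 158/73 = 2.1644 bits/symbol


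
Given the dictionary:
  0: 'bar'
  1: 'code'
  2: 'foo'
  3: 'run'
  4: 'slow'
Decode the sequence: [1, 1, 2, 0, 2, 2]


Look up each index in the dictionary:
  1 -> 'code'
  1 -> 'code'
  2 -> 'foo'
  0 -> 'bar'
  2 -> 'foo'
  2 -> 'foo'

Decoded: "code code foo bar foo foo"


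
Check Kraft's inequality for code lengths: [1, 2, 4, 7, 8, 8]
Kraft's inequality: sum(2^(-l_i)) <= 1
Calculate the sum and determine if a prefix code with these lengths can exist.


Sum = 2^(-1) + 2^(-2) + 2^(-4) + 2^(-7) + 2^(-8) + 2^(-8)
    = 0.5 + 0.25 + 0.0625 + 0.0078125 + 0.00390625 + 0.00390625
    = 212/256 = 0.828125
Since 0.828125 <= 1, Kraft's inequality IS satisfied.
A prefix code with these lengths CAN exist.

Kraft sum = 0.828125. Satisfied.


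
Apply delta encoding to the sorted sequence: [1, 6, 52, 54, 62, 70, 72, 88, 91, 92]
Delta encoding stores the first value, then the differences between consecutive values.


First value: 1
Deltas:
  6 - 1 = 5
  52 - 6 = 46
  54 - 52 = 2
  62 - 54 = 8
  70 - 62 = 8
  72 - 70 = 2
  88 - 72 = 16
  91 - 88 = 3
  92 - 91 = 1


Delta encoded: [1, 5, 46, 2, 8, 8, 2, 16, 3, 1]


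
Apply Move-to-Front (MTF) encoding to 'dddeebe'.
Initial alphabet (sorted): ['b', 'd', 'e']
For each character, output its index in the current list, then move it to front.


MTF encoding:
'd': index 1 in ['b', 'd', 'e'] -> ['d', 'b', 'e']
'd': index 0 in ['d', 'b', 'e'] -> ['d', 'b', 'e']
'd': index 0 in ['d', 'b', 'e'] -> ['d', 'b', 'e']
'e': index 2 in ['d', 'b', 'e'] -> ['e', 'd', 'b']
'e': index 0 in ['e', 'd', 'b'] -> ['e', 'd', 'b']
'b': index 2 in ['e', 'd', 'b'] -> ['b', 'e', 'd']
'e': index 1 in ['b', 'e', 'd'] -> ['e', 'b', 'd']


Output: [1, 0, 0, 2, 0, 2, 1]


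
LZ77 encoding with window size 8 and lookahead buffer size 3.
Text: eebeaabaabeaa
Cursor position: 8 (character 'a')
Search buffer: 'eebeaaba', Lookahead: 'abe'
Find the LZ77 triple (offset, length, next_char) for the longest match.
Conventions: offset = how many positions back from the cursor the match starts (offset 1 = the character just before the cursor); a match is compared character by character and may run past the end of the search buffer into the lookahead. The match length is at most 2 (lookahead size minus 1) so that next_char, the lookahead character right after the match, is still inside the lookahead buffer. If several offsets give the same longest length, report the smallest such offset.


Try each offset into the search buffer:
  offset=1 (pos 7, char 'a'): match length 1
  offset=2 (pos 6, char 'b'): match length 0
  offset=3 (pos 5, char 'a'): match length 2
  offset=4 (pos 4, char 'a'): match length 1
  offset=5 (pos 3, char 'e'): match length 0
  offset=6 (pos 2, char 'b'): match length 0
  offset=7 (pos 1, char 'e'): match length 0
  offset=8 (pos 0, char 'e'): match length 0
Longest match has length 2 at offset 3.
next_char = character at position 8 + 2 = 10 -> 'e'

Best match: offset=3, length=2 (matching 'ab' starting at position 5)
LZ77 triple: (3, 2, 'e')


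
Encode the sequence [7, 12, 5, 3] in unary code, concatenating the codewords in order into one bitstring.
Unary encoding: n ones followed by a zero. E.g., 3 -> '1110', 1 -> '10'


Encode each number as n ones followed by a terminating 0:
  7 -> 11111110 (8 bits)
  12 -> 1111111111110 (13 bits)
  5 -> 111110 (6 bits)
  3 -> 1110 (4 bits)
Total length = 8 + 13 + 6 + 4 = 31 bits.

Unary([7, 12, 5, 3]) = 1111111011111111111101111101110 (31 bits)


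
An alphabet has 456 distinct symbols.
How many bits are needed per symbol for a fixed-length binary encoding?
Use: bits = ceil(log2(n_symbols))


log2(456) = 8.8329
Bracket: 2^8 = 256 < 456 <= 2^9 = 512
So ceil(log2(456)) = 9

bits = ceil(log2(456)) = ceil(8.8329) = 9 bits


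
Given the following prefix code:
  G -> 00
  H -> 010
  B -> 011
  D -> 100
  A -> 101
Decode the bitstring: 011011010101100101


Decoding step by step:
Bits 011 -> B
Bits 011 -> B
Bits 010 -> H
Bits 101 -> A
Bits 100 -> D
Bits 101 -> A


Decoded message: BBHADA


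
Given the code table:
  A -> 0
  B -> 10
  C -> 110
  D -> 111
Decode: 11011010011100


Decoding:
110 -> C
110 -> C
10 -> B
0 -> A
111 -> D
0 -> A
0 -> A


Result: CCBADAA


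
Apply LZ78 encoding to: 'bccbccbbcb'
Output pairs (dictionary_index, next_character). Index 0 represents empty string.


LZ78 encoding steps:
Dictionary: {0: ''}
Step 1: w='' (idx 0), next='b' -> output (0, 'b'), add 'b' as idx 1
Step 2: w='' (idx 0), next='c' -> output (0, 'c'), add 'c' as idx 2
Step 3: w='c' (idx 2), next='b' -> output (2, 'b'), add 'cb' as idx 3
Step 4: w='c' (idx 2), next='c' -> output (2, 'c'), add 'cc' as idx 4
Step 5: w='b' (idx 1), next='b' -> output (1, 'b'), add 'bb' as idx 5
Step 6: w='cb' (idx 3), end of input -> output (3, '')


Encoded: [(0, 'b'), (0, 'c'), (2, 'b'), (2, 'c'), (1, 'b'), (3, '')]


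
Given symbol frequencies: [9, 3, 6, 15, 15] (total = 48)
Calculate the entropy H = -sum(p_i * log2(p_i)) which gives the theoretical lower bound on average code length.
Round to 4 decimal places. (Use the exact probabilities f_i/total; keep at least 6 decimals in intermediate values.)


Per-symbol terms -p_i * log2(p_i) with p_i = f_i/48:
  p = 9/48 = 0.187500: log2(p) = -2.415037, -p*log2(p) = 0.452820
  p = 3/48 = 0.062500: log2(p) = -4.000000, -p*log2(p) = 0.250000
  p = 6/48 = 0.125000: log2(p) = -3.000000, -p*log2(p) = 0.375000
  p = 15/48 = 0.312500: log2(p) = -1.678072, -p*log2(p) = 0.524397
  p = 15/48 = 0.312500: log2(p) = -1.678072, -p*log2(p) = 0.524397
H = 0.452820 + 0.250000 + 0.375000 + 0.524397 + 0.524397 = 2.126614

H = 2.1266 bits/symbol


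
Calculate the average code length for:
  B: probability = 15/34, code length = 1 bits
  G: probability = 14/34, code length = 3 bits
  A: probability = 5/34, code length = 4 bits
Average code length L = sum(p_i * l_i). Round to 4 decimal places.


Weighted contributions p_i * l_i:
  B: (15/34) * 1 = 15/34
  G: (14/34) * 3 = 42/34
  A: (5/34) * 4 = 20/34
Sum = (15 + 42 + 20)/34 = 77/34

L = 77/34 = 2.2647 bits/symbol


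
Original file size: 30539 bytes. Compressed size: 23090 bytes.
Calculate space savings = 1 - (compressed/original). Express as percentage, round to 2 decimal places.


ratio = compressed/original = 23090/30539 = 0.756082
savings = 1 - ratio = 1 - 0.756082 = 0.243918
as a percentage: 0.243918 * 100 = 24.39%

Space savings = 1 - 23090/30539 = 24.39%


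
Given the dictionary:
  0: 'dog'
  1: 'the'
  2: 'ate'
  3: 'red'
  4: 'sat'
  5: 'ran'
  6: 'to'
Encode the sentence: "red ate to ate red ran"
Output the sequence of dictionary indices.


Look up each word in the dictionary:
  'red' -> 3
  'ate' -> 2
  'to' -> 6
  'ate' -> 2
  'red' -> 3
  'ran' -> 5

Encoded: [3, 2, 6, 2, 3, 5]


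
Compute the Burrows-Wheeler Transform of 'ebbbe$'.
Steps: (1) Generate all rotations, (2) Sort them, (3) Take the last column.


Rotations (sorted):
  0: $ebbbe -> last char: e
  1: bbbe$e -> last char: e
  2: bbe$eb -> last char: b
  3: be$ebb -> last char: b
  4: e$ebbb -> last char: b
  5: ebbbe$ -> last char: $


BWT = eebbb$


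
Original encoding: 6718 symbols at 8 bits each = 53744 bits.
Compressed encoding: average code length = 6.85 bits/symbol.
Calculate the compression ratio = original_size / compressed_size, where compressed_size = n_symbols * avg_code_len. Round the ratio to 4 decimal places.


original_size = n_symbols * orig_bits = 6718 * 8 = 53744 bits
compressed_size = n_symbols * avg_code_len = 6718 * 6.85 = 46018.3 bits
ratio = original_size / compressed_size = 53744 / 46018.3 = 1.1679

Compression ratio = 1.1679


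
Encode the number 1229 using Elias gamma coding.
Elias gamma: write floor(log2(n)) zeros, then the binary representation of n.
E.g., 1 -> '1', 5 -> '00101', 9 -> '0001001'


num_bits = floor(log2(1229)) + 1 = 11
leading_zeros = num_bits - 1 = 10
binary(1229) = 10011001101

Elias gamma(1229) = '0000000000' + '10011001101' = 000000000010011001101 (21 bits)


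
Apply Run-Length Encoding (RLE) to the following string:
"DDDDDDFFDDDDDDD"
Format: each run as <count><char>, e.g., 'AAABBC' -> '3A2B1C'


Scanning runs left to right:
  i=0: run of 'D' x 6 -> '6D'
  i=6: run of 'F' x 2 -> '2F'
  i=8: run of 'D' x 7 -> '7D'

RLE = 6D2F7D


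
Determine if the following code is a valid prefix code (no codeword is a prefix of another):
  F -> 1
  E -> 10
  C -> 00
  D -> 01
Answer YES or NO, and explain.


Checking each pair (does one codeword prefix another?):
  F='1' vs E='10': prefix -- VIOLATION

NO -- this is NOT a valid prefix code. F (1) is a prefix of E (10).


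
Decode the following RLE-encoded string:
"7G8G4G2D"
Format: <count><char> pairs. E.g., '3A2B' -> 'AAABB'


Expanding each <count><char> pair:
  7G -> 'GGGGGGG'
  8G -> 'GGGGGGGG'
  4G -> 'GGGG'
  2D -> 'DD'

Decoded = GGGGGGGGGGGGGGGGGGGDD


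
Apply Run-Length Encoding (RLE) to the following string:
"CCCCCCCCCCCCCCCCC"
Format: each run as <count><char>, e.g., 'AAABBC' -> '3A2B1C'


Scanning runs left to right:
  i=0: run of 'C' x 17 -> '17C'

RLE = 17C


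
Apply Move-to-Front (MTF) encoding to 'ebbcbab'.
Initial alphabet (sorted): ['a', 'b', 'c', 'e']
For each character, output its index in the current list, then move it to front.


MTF encoding:
'e': index 3 in ['a', 'b', 'c', 'e'] -> ['e', 'a', 'b', 'c']
'b': index 2 in ['e', 'a', 'b', 'c'] -> ['b', 'e', 'a', 'c']
'b': index 0 in ['b', 'e', 'a', 'c'] -> ['b', 'e', 'a', 'c']
'c': index 3 in ['b', 'e', 'a', 'c'] -> ['c', 'b', 'e', 'a']
'b': index 1 in ['c', 'b', 'e', 'a'] -> ['b', 'c', 'e', 'a']
'a': index 3 in ['b', 'c', 'e', 'a'] -> ['a', 'b', 'c', 'e']
'b': index 1 in ['a', 'b', 'c', 'e'] -> ['b', 'a', 'c', 'e']


Output: [3, 2, 0, 3, 1, 3, 1]


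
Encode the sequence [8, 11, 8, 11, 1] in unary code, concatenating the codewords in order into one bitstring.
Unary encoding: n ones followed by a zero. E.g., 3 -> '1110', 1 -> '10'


Encode each number as n ones followed by a terminating 0:
  8 -> 111111110 (9 bits)
  11 -> 111111111110 (12 bits)
  8 -> 111111110 (9 bits)
  11 -> 111111111110 (12 bits)
  1 -> 10 (2 bits)
Total length = 9 + 12 + 9 + 12 + 2 = 44 bits.

Unary([8, 11, 8, 11, 1]) = 11111111011111111111011111111011111111111010 (44 bits)


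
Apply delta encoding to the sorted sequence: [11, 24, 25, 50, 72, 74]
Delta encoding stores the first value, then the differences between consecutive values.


First value: 11
Deltas:
  24 - 11 = 13
  25 - 24 = 1
  50 - 25 = 25
  72 - 50 = 22
  74 - 72 = 2


Delta encoded: [11, 13, 1, 25, 22, 2]


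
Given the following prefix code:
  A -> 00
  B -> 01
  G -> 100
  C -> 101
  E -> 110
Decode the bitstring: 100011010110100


Decoding step by step:
Bits 100 -> G
Bits 01 -> B
Bits 101 -> C
Bits 01 -> B
Bits 101 -> C
Bits 00 -> A


Decoded message: GBCBCA


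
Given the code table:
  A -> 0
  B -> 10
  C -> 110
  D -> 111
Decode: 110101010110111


Decoding:
110 -> C
10 -> B
10 -> B
10 -> B
110 -> C
111 -> D


Result: CBBBCD


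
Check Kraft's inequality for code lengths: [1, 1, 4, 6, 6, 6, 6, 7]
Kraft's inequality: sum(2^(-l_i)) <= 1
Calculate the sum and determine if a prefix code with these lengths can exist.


Sum = 2^(-1) + 2^(-1) + 2^(-4) + 2^(-6) + 2^(-6) + 2^(-6) + 2^(-6) + 2^(-7)
    = 0.5 + 0.5 + 0.0625 + 0.015625 + 0.015625 + 0.015625 + 0.015625 + 0.0078125
    = 145/128 = 1.1328125
Since 1.1328125 > 1, Kraft's inequality is NOT satisfied.
A prefix code with these lengths CANNOT exist.

Kraft sum = 1.1328125. Not satisfied.


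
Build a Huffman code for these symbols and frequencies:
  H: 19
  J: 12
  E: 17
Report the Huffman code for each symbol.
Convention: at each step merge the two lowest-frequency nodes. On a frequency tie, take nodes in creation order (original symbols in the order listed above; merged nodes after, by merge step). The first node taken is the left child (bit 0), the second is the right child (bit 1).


Huffman tree construction:
Step 1: Merge J(12) + E(17) = 29
Step 2: Merge H(19) + (J+E)(29) = 48
Read each symbol's code off the tree from the root (left child = 0, right child = 1).

Codes:
  H: 0 (length 1)
  J: 10 (length 2)
  E: 11 (length 2)
Average code length: 77/48 = 1.6042 bits/symbol


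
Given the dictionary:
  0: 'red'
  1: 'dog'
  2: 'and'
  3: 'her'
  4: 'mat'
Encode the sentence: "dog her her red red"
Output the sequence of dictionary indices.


Look up each word in the dictionary:
  'dog' -> 1
  'her' -> 3
  'her' -> 3
  'red' -> 0
  'red' -> 0

Encoded: [1, 3, 3, 0, 0]


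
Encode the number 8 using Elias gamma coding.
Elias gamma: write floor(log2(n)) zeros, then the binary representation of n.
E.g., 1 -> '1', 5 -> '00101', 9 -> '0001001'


num_bits = floor(log2(8)) + 1 = 4
leading_zeros = num_bits - 1 = 3
binary(8) = 1000

Elias gamma(8) = '000' + '1000' = 0001000 (7 bits)


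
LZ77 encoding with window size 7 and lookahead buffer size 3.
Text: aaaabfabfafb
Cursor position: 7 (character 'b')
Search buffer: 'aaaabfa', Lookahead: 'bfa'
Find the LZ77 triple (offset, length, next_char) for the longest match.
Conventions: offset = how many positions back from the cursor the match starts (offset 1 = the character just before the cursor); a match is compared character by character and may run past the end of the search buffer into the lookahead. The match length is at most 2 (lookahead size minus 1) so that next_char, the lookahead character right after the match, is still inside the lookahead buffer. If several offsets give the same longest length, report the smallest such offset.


Try each offset into the search buffer:
  offset=1 (pos 6, char 'a'): match length 0
  offset=2 (pos 5, char 'f'): match length 0
  offset=3 (pos 4, char 'b'): match length 2
  offset=4 (pos 3, char 'a'): match length 0
  offset=5 (pos 2, char 'a'): match length 0
  offset=6 (pos 1, char 'a'): match length 0
  offset=7 (pos 0, char 'a'): match length 0
Longest match has length 2 at offset 3.
next_char = character at position 7 + 2 = 9 -> 'a'

Best match: offset=3, length=2 (matching 'bf' starting at position 4)
LZ77 triple: (3, 2, 'a')


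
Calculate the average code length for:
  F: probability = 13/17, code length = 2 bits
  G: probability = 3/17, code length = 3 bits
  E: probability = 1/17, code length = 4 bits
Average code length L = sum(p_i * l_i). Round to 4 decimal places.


Weighted contributions p_i * l_i:
  F: (13/17) * 2 = 26/17
  G: (3/17) * 3 = 9/17
  E: (1/17) * 4 = 4/17
Sum = (26 + 9 + 4)/17 = 39/17

L = 39/17 = 2.2941 bits/symbol


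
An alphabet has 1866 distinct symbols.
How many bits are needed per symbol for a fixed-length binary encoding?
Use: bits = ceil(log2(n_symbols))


log2(1866) = 10.8657
Bracket: 2^10 = 1024 < 1866 <= 2^11 = 2048
So ceil(log2(1866)) = 11

bits = ceil(log2(1866)) = ceil(10.8657) = 11 bits


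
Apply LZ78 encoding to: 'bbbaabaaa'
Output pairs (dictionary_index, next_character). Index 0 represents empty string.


LZ78 encoding steps:
Dictionary: {0: ''}
Step 1: w='' (idx 0), next='b' -> output (0, 'b'), add 'b' as idx 1
Step 2: w='b' (idx 1), next='b' -> output (1, 'b'), add 'bb' as idx 2
Step 3: w='' (idx 0), next='a' -> output (0, 'a'), add 'a' as idx 3
Step 4: w='a' (idx 3), next='b' -> output (3, 'b'), add 'ab' as idx 4
Step 5: w='a' (idx 3), next='a' -> output (3, 'a'), add 'aa' as idx 5
Step 6: w='a' (idx 3), end of input -> output (3, '')


Encoded: [(0, 'b'), (1, 'b'), (0, 'a'), (3, 'b'), (3, 'a'), (3, '')]


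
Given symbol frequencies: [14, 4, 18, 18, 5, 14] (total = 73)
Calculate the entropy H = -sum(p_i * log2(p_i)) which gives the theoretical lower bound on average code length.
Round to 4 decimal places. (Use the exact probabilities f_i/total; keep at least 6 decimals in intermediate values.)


Per-symbol terms -p_i * log2(p_i) with p_i = f_i/73:
  p = 14/73 = 0.191781: log2(p) = -2.382470, -p*log2(p) = 0.456912
  p = 4/73 = 0.054795: log2(p) = -4.189825, -p*log2(p) = 0.229579
  p = 18/73 = 0.246575: log2(p) = -2.019900, -p*log2(p) = 0.498057
  p = 18/73 = 0.246575: log2(p) = -2.019900, -p*log2(p) = 0.498057
  p = 5/73 = 0.068493: log2(p) = -3.867896, -p*log2(p) = 0.264924
  p = 14/73 = 0.191781: log2(p) = -2.382470, -p*log2(p) = 0.456912
H = 0.456912 + 0.229579 + 0.498057 + 0.498057 + 0.264924 + 0.456912 = 2.404441

H = 2.4044 bits/symbol


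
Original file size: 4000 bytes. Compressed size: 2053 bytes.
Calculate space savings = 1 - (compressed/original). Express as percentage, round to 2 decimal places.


ratio = compressed/original = 2053/4000 = 0.51325
savings = 1 - ratio = 1 - 0.51325 = 0.48675
as a percentage: 0.48675 * 100 = 48.68%

Space savings = 1 - 2053/4000 = 48.68%


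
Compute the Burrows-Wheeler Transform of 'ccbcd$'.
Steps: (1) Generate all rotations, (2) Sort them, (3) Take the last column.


Rotations (sorted):
  0: $ccbcd -> last char: d
  1: bcd$cc -> last char: c
  2: cbcd$c -> last char: c
  3: ccbcd$ -> last char: $
  4: cd$ccb -> last char: b
  5: d$ccbc -> last char: c


BWT = dcc$bc


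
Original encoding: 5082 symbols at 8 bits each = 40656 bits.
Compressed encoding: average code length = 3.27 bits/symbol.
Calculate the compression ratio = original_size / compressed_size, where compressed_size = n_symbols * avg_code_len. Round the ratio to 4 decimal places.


original_size = n_symbols * orig_bits = 5082 * 8 = 40656 bits
compressed_size = n_symbols * avg_code_len = 5082 * 3.27 = 16618.14 bits
ratio = original_size / compressed_size = 40656 / 16618.14 = 2.4465

Compression ratio = 2.4465


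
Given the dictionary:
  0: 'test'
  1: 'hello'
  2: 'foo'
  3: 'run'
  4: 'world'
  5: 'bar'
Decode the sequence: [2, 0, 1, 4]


Look up each index in the dictionary:
  2 -> 'foo'
  0 -> 'test'
  1 -> 'hello'
  4 -> 'world'

Decoded: "foo test hello world"


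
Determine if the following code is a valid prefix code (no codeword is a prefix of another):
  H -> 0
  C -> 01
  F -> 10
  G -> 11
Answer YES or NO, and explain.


Checking each pair (does one codeword prefix another?):
  H='0' vs C='01': prefix -- VIOLATION

NO -- this is NOT a valid prefix code. H (0) is a prefix of C (01).


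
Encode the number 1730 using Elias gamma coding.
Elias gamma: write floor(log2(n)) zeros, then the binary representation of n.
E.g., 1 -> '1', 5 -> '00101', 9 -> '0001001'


num_bits = floor(log2(1730)) + 1 = 11
leading_zeros = num_bits - 1 = 10
binary(1730) = 11011000010

Elias gamma(1730) = '0000000000' + '11011000010' = 000000000011011000010 (21 bits)


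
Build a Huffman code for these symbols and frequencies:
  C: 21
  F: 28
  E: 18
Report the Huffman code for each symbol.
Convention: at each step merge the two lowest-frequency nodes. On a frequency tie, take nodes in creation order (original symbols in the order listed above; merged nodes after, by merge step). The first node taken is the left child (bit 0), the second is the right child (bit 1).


Huffman tree construction:
Step 1: Merge E(18) + C(21) = 39
Step 2: Merge F(28) + (E+C)(39) = 67
Read each symbol's code off the tree from the root (left child = 0, right child = 1).

Codes:
  C: 11 (length 2)
  F: 0 (length 1)
  E: 10 (length 2)
Average code length: 106/67 = 1.5821 bits/symbol
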